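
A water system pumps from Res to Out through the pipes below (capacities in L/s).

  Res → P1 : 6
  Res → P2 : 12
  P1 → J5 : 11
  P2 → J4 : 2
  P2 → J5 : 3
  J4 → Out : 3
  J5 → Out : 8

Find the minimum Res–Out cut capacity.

10

Augment Res→P1→J5→Out: bottleneck 6, flow now 6.
Augment Res→P2→J4→Out: bottleneck 2, flow now 8.
Augment Res→P2→J5→Out: bottleneck 2, flow now 10.
No augmenting path remains; maximum flow = 10.
By max-flow min-cut, the minimum cut capacity equals the max flow.
In the residual graph, reachable from Res: {Res, P1, P2, J5}.
Min-cut edges: P2→J4 (2), J5→Out (8); capacity 2 + 8 = 10.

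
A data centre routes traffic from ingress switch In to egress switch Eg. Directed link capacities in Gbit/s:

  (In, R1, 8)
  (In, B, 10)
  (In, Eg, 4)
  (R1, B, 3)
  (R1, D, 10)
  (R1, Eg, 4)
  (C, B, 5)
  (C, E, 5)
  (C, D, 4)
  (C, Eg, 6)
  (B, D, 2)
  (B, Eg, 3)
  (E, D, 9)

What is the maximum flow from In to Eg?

11

Augment In→Eg: bottleneck 4, flow now 4.
Augment In→R1→Eg: bottleneck 4, flow now 8.
Augment In→B→Eg: bottleneck 3, flow now 11.
No augmenting path remains; maximum flow = 11.
In the residual graph, reachable from In: {In, R1, B, D}.
Min-cut edges: In→Eg (4), R1→Eg (4), B→Eg (3); capacity 4 + 4 + 3 = 11.
This cut is saturated, so no flow can exceed 11.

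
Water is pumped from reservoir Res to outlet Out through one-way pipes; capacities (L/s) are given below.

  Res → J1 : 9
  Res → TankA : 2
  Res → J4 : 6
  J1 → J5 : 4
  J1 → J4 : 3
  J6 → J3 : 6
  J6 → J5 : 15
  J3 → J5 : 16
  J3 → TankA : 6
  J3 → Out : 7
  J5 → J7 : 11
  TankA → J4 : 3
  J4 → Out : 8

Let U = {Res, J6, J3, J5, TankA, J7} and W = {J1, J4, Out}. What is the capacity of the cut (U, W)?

25

Edges leaving {Res, J6, J3, J5, TankA, J7}: Res→J1 (9), Res→J4 (6), J3→Out (7), TankA→J4 (3).
Cut capacity = 9 + 6 + 7 + 3 = 25.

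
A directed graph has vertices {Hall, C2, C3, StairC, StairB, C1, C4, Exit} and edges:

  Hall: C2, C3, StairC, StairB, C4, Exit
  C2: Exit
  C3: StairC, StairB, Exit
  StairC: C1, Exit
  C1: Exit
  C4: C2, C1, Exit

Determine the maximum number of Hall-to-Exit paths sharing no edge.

Assign every edge capacity 1; by Menger, the answer equals the max flow.
Path Hall→Exit (+1); total 1.
Path Hall→C2→Exit (+1); total 2.
Path Hall→C3→Exit (+1); total 3.
Path Hall→StairC→Exit (+1); total 4.
Path Hall→C4→Exit (+1); total 5.
No residual Hall→Exit path; max flow = 5.
Certifying cut of size 5: {Hall→C2, Hall→C3, Hall→C4, Hall→Exit, Hall→StairC}.

5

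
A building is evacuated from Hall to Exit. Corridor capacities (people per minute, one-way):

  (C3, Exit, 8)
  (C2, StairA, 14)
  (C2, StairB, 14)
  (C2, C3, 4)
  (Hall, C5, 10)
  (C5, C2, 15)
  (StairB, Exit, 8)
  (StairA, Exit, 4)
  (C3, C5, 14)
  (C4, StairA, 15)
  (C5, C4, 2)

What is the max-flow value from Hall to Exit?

Augment Hall→C5→C4→StairA→Exit: bottleneck 2, flow now 2.
Augment Hall→C5→C2→StairA→Exit: bottleneck 2, flow now 4.
Augment Hall→C5→C2→C3→Exit: bottleneck 4, flow now 8.
Augment Hall→C5→C2→StairB→Exit: bottleneck 2, flow now 10.
No augmenting path remains; maximum flow = 10.
In the residual graph, reachable from Hall: {Hall}.
Min-cut edges: Hall→C5 (10); capacity 10 = 10.
This cut is saturated, so no flow can exceed 10.

10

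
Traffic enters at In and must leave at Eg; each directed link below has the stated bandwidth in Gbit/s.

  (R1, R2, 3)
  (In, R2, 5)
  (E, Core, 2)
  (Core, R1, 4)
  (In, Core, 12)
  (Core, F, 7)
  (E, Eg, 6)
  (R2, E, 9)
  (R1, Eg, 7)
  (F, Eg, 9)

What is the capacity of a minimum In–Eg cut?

Augment In→R2→E→Eg: bottleneck 5, flow now 5.
Augment In→Core→F→Eg: bottleneck 7, flow now 12.
Augment In→Core→R1→Eg: bottleneck 4, flow now 16.
No augmenting path remains; maximum flow = 16.
By max-flow min-cut, the minimum cut capacity equals the max flow.
In the residual graph, reachable from In: {In, Core}.
Min-cut edges: In→R2 (5), Core→F (7), Core→R1 (4); capacity 5 + 7 + 4 = 16.

16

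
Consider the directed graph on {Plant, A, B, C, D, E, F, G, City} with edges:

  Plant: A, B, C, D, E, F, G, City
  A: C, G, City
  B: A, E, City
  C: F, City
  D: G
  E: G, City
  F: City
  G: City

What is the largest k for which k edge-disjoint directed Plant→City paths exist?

Assign every edge capacity 1; by Menger, the answer equals the max flow.
Path Plant→City (+1); total 1.
Path Plant→A→City (+1); total 2.
Path Plant→B→City (+1); total 3.
Path Plant→C→City (+1); total 4.
Path Plant→E→City (+1); total 5.
Path Plant→F→City (+1); total 6.
Path Plant→G→City (+1); total 7.
No residual Plant→City path; max flow = 7.
Certifying cut of size 7: {G→City, Plant→A, Plant→B, Plant→C, Plant→City, Plant→E, Plant→F}.

7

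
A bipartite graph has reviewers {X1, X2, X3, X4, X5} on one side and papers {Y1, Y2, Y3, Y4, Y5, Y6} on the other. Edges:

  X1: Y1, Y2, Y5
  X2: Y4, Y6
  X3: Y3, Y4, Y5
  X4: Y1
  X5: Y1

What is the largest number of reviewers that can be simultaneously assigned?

4

Unit-capacity flow: source→left, listed edges, right→sink; max matching = max flow.
Augmenting path X1→Y1 (+1); matched 1.
Augmenting path X2→Y4 (+1); matched 2.
Augmenting path X3→Y3 (+1); matched 3.
Augmenting path X4→Y1→X1→Y2 (+1); matched 4.
No augmenting path remains; maximum matching = 4.
König certificate: {X1, X2, X3, Y1} is a vertex cover of size 4 (every listed pair touches it), so no matching can be larger.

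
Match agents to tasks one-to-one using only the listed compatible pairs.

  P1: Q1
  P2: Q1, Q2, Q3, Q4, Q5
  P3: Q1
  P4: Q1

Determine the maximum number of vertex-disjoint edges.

Unit-capacity flow: source→left, listed edges, right→sink; max matching = max flow.
Augmenting path P1→Q1 (+1); matched 1.
Augmenting path P2→Q2 (+1); matched 2.
No augmenting path remains; maximum matching = 2.
König certificate: {P2, Q1} is a vertex cover of size 2 (every listed pair touches it), so no matching can be larger.

2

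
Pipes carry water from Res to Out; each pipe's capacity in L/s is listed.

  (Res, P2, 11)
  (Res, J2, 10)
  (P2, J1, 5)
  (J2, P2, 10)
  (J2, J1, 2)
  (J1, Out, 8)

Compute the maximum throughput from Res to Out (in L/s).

7

Augment Res→P2→J1→Out: bottleneck 5, flow now 5.
Augment Res→J2→J1→Out: bottleneck 2, flow now 7.
No augmenting path remains; maximum flow = 7.
In the residual graph, reachable from Res: {Res, P2, J2}.
Min-cut edges: P2→J1 (5), J2→J1 (2); capacity 5 + 2 = 7.
This cut is saturated, so no flow can exceed 7.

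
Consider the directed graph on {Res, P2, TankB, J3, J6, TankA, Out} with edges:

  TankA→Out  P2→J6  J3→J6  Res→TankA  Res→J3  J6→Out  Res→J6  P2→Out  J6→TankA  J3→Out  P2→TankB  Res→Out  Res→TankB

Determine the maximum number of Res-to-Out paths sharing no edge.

Assign every edge capacity 1; by Menger, the answer equals the max flow.
Path Res→Out (+1); total 1.
Path Res→J3→Out (+1); total 2.
Path Res→J6→Out (+1); total 3.
Path Res→TankA→Out (+1); total 4.
No residual Res→Out path; max flow = 4.
Certifying cut of size 4: {Res→J3, Res→J6, Res→Out, Res→TankA}.

4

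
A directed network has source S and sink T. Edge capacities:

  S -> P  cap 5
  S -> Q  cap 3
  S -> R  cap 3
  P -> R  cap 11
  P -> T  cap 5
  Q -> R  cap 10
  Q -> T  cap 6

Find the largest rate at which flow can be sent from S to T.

8

Augment S→P→T: bottleneck 5, flow now 5.
Augment S→Q→T: bottleneck 3, flow now 8.
No augmenting path remains; maximum flow = 8.
In the residual graph, reachable from S: {S, R}.
Min-cut edges: S→P (5), S→Q (3); capacity 5 + 3 = 8.
This cut is saturated, so no flow can exceed 8.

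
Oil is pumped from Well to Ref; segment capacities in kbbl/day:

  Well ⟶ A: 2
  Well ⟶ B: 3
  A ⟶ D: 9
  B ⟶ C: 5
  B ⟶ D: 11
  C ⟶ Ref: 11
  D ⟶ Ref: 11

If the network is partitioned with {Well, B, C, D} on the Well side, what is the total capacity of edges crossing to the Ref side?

Edges leaving {Well, B, C, D}: Well→A (2), C→Ref (11), D→Ref (11).
Cut capacity = 2 + 11 + 11 = 24.

24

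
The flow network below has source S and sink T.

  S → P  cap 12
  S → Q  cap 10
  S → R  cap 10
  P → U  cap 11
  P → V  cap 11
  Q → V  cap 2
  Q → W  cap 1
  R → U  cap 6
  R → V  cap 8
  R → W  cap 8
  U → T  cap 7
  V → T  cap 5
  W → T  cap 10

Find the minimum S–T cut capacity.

Augment S→P→U→T: bottleneck 7, flow now 7.
Augment S→P→V→T: bottleneck 5, flow now 12.
Augment S→Q→W→T: bottleneck 1, flow now 13.
Augment S→R→W→T: bottleneck 8, flow now 21.
No augmenting path remains; maximum flow = 21.
By max-flow min-cut, the minimum cut capacity equals the max flow.
In the residual graph, reachable from S: {S, P, Q, R, U, V}.
Min-cut edges: Q→W (1), R→W (8), U→T (7), V→T (5); capacity 1 + 8 + 7 + 5 = 21.

21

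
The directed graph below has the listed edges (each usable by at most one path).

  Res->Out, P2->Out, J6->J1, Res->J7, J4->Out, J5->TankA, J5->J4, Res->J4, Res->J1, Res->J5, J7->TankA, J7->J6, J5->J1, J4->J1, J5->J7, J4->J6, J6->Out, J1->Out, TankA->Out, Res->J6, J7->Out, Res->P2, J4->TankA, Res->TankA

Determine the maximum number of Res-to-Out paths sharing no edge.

Assign every edge capacity 1; by Menger, the answer equals the max flow.
Path Res→Out (+1); total 1.
Path Res→J7→Out (+1); total 2.
Path Res→P2→Out (+1); total 3.
Path Res→J4→Out (+1); total 4.
Path Res→J6→Out (+1); total 5.
Path Res→J1→Out (+1); total 6.
Path Res→TankA→Out (+1); total 7.
No residual Res→Out path; max flow = 7.
Certifying cut of size 7: {J1→Out, J4→Out, J6→Out, J7→Out, Res→Out, Res→P2, TankA→Out}.

7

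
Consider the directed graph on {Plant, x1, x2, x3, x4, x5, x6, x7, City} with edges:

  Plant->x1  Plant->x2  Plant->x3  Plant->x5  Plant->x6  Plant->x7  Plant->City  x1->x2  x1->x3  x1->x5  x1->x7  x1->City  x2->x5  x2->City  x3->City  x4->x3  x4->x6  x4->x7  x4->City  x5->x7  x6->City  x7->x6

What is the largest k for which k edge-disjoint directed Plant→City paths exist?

Assign every edge capacity 1; by Menger, the answer equals the max flow.
Path Plant→City (+1); total 1.
Path Plant→x1→City (+1); total 2.
Path Plant→x2→City (+1); total 3.
Path Plant→x3→City (+1); total 4.
Path Plant→x6→City (+1); total 5.
No residual Plant→City path; max flow = 5.
Certifying cut of size 5: {Plant→City, Plant→x1, Plant→x2, Plant→x3, x6→City}.

5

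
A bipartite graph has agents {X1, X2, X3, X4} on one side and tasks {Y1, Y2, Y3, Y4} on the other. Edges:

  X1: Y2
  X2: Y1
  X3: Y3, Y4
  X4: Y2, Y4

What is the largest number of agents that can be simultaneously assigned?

4

Unit-capacity flow: source→left, listed edges, right→sink; max matching = max flow.
Augmenting path X1→Y2 (+1); matched 1.
Augmenting path X2→Y1 (+1); matched 2.
Augmenting path X3→Y3 (+1); matched 3.
Augmenting path X4→Y4 (+1); matched 4.
No augmenting path remains; maximum matching = 4.
König certificate: {X1, X2, X3, X4} is a vertex cover of size 4 (every listed pair touches it), so no matching can be larger.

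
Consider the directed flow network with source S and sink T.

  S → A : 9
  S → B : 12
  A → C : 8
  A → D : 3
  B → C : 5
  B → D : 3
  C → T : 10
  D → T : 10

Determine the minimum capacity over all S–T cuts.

Augment S→A→C→T: bottleneck 8, flow now 8.
Augment S→A→D→T: bottleneck 1, flow now 9.
Augment S→B→C→T: bottleneck 2, flow now 11.
Augment S→B→D→T: bottleneck 3, flow now 14.
Augment S→B→C→A→D→T: bottleneck 2, flow now 16. (uses reverse residual edge)
No augmenting path remains; maximum flow = 16.
By max-flow min-cut, the minimum cut capacity equals the max flow.
In the residual graph, reachable from S: {S, A, B, C}.
Min-cut edges: A→D (3), B→D (3), C→T (10); capacity 3 + 3 + 10 = 16.

16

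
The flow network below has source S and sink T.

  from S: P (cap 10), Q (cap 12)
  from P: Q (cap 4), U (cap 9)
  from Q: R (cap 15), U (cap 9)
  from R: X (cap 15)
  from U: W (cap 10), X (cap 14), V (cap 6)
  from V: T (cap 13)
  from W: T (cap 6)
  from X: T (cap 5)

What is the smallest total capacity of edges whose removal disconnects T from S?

17

Augment S→P→U→V→T: bottleneck 6, flow now 6.
Augment S→P→U→W→T: bottleneck 3, flow now 9.
Augment S→Q→R→X→T: bottleneck 5, flow now 14.
Augment S→Q→U→W→T: bottleneck 3, flow now 17.
No augmenting path remains; maximum flow = 17.
By max-flow min-cut, the minimum cut capacity equals the max flow.
In the residual graph, reachable from S: {S, P, Q, R, U, W, X}.
Min-cut edges: U→V (6), W→T (6), X→T (5); capacity 6 + 6 + 5 = 17.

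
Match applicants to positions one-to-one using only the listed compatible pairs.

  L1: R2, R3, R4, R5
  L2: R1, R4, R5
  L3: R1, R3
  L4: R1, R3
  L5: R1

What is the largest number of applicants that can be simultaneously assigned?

Unit-capacity flow: source→left, listed edges, right→sink; max matching = max flow.
Augmenting path L1→R2 (+1); matched 1.
Augmenting path L2→R1 (+1); matched 2.
Augmenting path L3→R3 (+1); matched 3.
Augmenting path L4→R1→L2→R4 (+1); matched 4.
No augmenting path remains; maximum matching = 4.
König certificate: {L1, L2, R1, R3} is a vertex cover of size 4 (every listed pair touches it), so no matching can be larger.

4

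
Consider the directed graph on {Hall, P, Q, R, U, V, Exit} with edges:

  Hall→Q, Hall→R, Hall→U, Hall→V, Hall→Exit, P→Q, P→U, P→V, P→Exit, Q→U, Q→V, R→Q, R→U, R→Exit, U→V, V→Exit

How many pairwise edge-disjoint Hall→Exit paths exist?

3

Assign every edge capacity 1; by Menger, the answer equals the max flow.
Path Hall→Exit (+1); total 1.
Path Hall→R→Exit (+1); total 2.
Path Hall→V→Exit (+1); total 3.
No residual Hall→Exit path; max flow = 3.
Certifying cut of size 3: {Hall→Exit, Hall→R, V→Exit}.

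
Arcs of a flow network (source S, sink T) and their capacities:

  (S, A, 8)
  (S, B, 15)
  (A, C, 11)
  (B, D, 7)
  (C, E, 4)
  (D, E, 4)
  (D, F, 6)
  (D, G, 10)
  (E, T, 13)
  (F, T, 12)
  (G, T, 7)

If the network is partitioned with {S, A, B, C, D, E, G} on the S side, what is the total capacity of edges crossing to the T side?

26

Edges leaving {S, A, B, C, D, E, G}: D→F (6), E→T (13), G→T (7).
Cut capacity = 6 + 13 + 7 = 26.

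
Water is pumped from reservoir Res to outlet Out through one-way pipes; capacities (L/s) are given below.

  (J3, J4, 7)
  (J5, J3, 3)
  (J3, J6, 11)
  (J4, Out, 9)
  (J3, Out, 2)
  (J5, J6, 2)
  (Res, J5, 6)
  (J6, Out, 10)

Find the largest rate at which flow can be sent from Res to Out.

5

Augment Res→J5→J3→Out: bottleneck 2, flow now 2.
Augment Res→J5→J6→Out: bottleneck 2, flow now 4.
Augment Res→J5→J3→J4→Out: bottleneck 1, flow now 5.
No augmenting path remains; maximum flow = 5.
In the residual graph, reachable from Res: {Res, J5}.
Min-cut edges: J5→J3 (3), J5→J6 (2); capacity 3 + 2 = 5.
This cut is saturated, so no flow can exceed 5.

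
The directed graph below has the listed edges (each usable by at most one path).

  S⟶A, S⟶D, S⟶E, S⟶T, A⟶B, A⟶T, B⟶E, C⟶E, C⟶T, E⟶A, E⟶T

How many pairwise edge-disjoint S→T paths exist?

3

Assign every edge capacity 1; by Menger, the answer equals the max flow.
Path S→T (+1); total 1.
Path S→A→T (+1); total 2.
Path S→E→T (+1); total 3.
No residual S→T path; max flow = 3.
Certifying cut of size 3: {S→A, S→E, S→T}.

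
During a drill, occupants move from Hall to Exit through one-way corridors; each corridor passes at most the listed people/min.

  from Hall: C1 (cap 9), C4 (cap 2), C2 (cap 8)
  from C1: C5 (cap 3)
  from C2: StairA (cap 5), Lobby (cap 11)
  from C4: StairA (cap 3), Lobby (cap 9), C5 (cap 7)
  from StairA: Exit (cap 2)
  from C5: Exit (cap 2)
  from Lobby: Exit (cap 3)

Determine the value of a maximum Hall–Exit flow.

Augment Hall→C1→C5→Exit: bottleneck 2, flow now 2.
Augment Hall→C2→StairA→Exit: bottleneck 2, flow now 4.
Augment Hall→C2→Lobby→Exit: bottleneck 3, flow now 7.
No augmenting path remains; maximum flow = 7.
In the residual graph, reachable from Hall: {Hall, C1, C2, C4, StairA, C5, Lobby}.
Min-cut edges: StairA→Exit (2), C5→Exit (2), Lobby→Exit (3); capacity 2 + 2 + 3 = 7.
This cut is saturated, so no flow can exceed 7.

7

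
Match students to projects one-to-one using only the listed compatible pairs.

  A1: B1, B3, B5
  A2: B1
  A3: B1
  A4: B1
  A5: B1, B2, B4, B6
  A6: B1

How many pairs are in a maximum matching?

Unit-capacity flow: source→left, listed edges, right→sink; max matching = max flow.
Augmenting path A1→B1 (+1); matched 1.
Augmenting path A5→B2 (+1); matched 2.
Augmenting path A2→B1→A1→B3 (+1); matched 3.
No augmenting path remains; maximum matching = 3.
König certificate: {A1, A5, B1} is a vertex cover of size 3 (every listed pair touches it), so no matching can be larger.

3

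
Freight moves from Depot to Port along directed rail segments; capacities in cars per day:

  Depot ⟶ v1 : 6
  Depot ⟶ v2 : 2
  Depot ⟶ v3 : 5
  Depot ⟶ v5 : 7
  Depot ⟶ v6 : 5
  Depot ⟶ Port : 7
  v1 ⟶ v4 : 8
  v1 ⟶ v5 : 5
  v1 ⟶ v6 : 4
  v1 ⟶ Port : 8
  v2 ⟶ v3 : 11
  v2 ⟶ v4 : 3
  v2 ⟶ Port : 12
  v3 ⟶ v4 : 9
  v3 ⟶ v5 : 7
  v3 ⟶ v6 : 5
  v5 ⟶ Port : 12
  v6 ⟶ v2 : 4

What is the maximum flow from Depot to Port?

31

Augment Depot→Port: bottleneck 7, flow now 7.
Augment Depot→v1→Port: bottleneck 6, flow now 13.
Augment Depot→v2→Port: bottleneck 2, flow now 15.
Augment Depot→v5→Port: bottleneck 7, flow now 22.
Augment Depot→v3→v5→Port: bottleneck 5, flow now 27.
Augment Depot→v6→v2→Port: bottleneck 4, flow now 31.
No augmenting path remains; maximum flow = 31.
In the residual graph, reachable from Depot: {Depot, v6}.
Min-cut edges: Depot→v1 (6), Depot→v2 (2), Depot→v3 (5), Depot→v5 (7), Depot→Port (7), v6→v2 (4); capacity 6 + 2 + 5 + 7 + 7 + 4 = 31.
This cut is saturated, so no flow can exceed 31.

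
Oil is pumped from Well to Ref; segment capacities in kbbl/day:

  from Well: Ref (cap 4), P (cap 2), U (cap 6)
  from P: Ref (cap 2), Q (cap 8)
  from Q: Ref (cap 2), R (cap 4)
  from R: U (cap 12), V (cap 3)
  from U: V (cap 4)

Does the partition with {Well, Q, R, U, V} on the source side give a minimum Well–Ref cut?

No — its capacity is 8, but the minimum cut has capacity 6.

Given cut capacity: 2 + 4 + 2 = 8.
Augment Well→Ref: bottleneck 4, flow now 4.
Augment Well→P→Ref: bottleneck 2, flow now 6.
No augmenting path remains; maximum flow = 6.
In the residual graph, reachable from Well: {Well, U, V}.
Min-cut edges: Well→P (2), Well→Ref (4); capacity 2 + 4 = 6.
Cut capacity 8 exceeds the max flow 6, so it is not minimum.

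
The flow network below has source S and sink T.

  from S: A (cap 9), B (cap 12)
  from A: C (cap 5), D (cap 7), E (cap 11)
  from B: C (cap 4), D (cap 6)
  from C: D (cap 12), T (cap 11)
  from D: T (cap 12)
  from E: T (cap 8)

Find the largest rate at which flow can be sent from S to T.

19

Augment S→A→C→T: bottleneck 5, flow now 5.
Augment S→A→D→T: bottleneck 4, flow now 9.
Augment S→B→C→T: bottleneck 4, flow now 13.
Augment S→B→D→T: bottleneck 6, flow now 19.
No augmenting path remains; maximum flow = 19.
In the residual graph, reachable from S: {S, B}.
Min-cut edges: S→A (9), B→C (4), B→D (6); capacity 9 + 4 + 6 = 19.
This cut is saturated, so no flow can exceed 19.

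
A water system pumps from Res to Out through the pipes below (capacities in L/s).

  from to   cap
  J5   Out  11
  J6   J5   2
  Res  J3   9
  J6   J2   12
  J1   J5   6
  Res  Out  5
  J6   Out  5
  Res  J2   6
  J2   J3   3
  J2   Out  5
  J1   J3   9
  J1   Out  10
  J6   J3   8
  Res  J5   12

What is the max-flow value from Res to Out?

21

Augment Res→Out: bottleneck 5, flow now 5.
Augment Res→J5→Out: bottleneck 11, flow now 16.
Augment Res→J2→Out: bottleneck 5, flow now 21.
No augmenting path remains; maximum flow = 21.
In the residual graph, reachable from Res: {Res, J5, J2, J3}.
Min-cut edges: Res→Out (5), J5→Out (11), J2→Out (5); capacity 5 + 11 + 5 = 21.
This cut is saturated, so no flow can exceed 21.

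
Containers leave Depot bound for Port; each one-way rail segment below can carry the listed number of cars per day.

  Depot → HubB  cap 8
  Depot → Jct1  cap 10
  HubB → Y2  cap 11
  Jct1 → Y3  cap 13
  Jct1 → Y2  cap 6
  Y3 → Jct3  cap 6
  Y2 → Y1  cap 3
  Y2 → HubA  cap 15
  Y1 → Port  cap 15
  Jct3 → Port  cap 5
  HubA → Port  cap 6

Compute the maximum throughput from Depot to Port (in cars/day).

14

Augment Depot→HubB→Y2→Y1→Port: bottleneck 3, flow now 3.
Augment Depot→HubB→Y2→HubA→Port: bottleneck 5, flow now 8.
Augment Depot→Jct1→Y3→Jct3→Port: bottleneck 5, flow now 13.
Augment Depot→Jct1→Y2→HubA→Port: bottleneck 1, flow now 14.
No augmenting path remains; maximum flow = 14.
In the residual graph, reachable from Depot: {Depot, HubB, Jct1, Y3, Y2, Jct3, HubA}.
Min-cut edges: Y2→Y1 (3), Jct3→Port (5), HubA→Port (6); capacity 3 + 5 + 6 = 14.
This cut is saturated, so no flow can exceed 14.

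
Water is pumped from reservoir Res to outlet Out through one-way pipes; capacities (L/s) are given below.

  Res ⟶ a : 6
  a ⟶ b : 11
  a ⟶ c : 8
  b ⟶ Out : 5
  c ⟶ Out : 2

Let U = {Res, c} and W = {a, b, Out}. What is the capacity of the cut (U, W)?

8

Edges leaving {Res, c}: Res→a (6), c→Out (2).
Cut capacity = 6 + 2 = 8.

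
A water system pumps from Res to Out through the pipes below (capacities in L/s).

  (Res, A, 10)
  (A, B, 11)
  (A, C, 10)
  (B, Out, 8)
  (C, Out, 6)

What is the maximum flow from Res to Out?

10

Augment Res→A→B→Out: bottleneck 8, flow now 8.
Augment Res→A→C→Out: bottleneck 2, flow now 10.
No augmenting path remains; maximum flow = 10.
In the residual graph, reachable from Res: {Res}.
Min-cut edges: Res→A (10); capacity 10 = 10.
This cut is saturated, so no flow can exceed 10.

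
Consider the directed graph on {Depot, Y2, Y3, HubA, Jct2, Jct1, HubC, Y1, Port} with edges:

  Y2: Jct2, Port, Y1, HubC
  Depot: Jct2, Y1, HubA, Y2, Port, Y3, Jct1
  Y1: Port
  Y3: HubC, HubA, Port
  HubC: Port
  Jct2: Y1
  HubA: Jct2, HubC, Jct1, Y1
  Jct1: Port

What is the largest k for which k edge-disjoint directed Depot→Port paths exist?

Assign every edge capacity 1; by Menger, the answer equals the max flow.
Path Depot→Port (+1); total 1.
Path Depot→Y2→Port (+1); total 2.
Path Depot→Y3→Port (+1); total 3.
Path Depot→Jct1→Port (+1); total 4.
Path Depot→Y1→Port (+1); total 5.
Path Depot→HubA→HubC→Port (+1); total 6.
No residual Depot→Port path; max flow = 6.
Certifying cut of size 6: {Depot→HubA, Depot→Jct1, Depot→Port, Depot→Y2, Depot→Y3, Y1→Port}.

6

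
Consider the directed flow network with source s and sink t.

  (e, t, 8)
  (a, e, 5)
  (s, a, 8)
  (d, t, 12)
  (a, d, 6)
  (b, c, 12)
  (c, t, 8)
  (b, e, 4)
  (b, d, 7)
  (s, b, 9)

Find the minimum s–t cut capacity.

17

Augment s→a→d→t: bottleneck 6, flow now 6.
Augment s→a→e→t: bottleneck 2, flow now 8.
Augment s→b→c→t: bottleneck 8, flow now 16.
Augment s→b→d→t: bottleneck 1, flow now 17.
No augmenting path remains; maximum flow = 17.
By max-flow min-cut, the minimum cut capacity equals the max flow.
In the residual graph, reachable from s: {s}.
Min-cut edges: s→a (8), s→b (9); capacity 8 + 9 = 17.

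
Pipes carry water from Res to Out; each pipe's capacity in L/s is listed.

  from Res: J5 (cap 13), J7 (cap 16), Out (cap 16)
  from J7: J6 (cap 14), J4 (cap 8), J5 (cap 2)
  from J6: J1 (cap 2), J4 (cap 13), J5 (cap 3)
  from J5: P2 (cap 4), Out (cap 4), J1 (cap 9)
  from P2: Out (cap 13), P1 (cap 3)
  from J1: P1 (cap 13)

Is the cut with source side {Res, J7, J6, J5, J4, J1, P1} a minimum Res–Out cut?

Yes — it is a minimum cut (capacity 24).

Given cut capacity: 16 + 4 + 4 = 24.
Augment Res→Out: bottleneck 16, flow now 16.
Augment Res→J5→Out: bottleneck 4, flow now 20.
Augment Res→J5→P2→Out: bottleneck 4, flow now 24.
No augmenting path remains; maximum flow = 24.
Cut capacity 24 equals the max flow, so it is a minimum cut.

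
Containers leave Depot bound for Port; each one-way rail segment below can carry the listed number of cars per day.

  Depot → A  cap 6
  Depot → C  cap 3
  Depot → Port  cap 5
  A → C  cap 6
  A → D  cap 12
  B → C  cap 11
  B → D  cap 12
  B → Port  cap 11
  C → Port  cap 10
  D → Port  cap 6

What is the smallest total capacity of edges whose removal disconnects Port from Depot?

14

Augment Depot→Port: bottleneck 5, flow now 5.
Augment Depot→C→Port: bottleneck 3, flow now 8.
Augment Depot→A→C→Port: bottleneck 6, flow now 14.
No augmenting path remains; maximum flow = 14.
By max-flow min-cut, the minimum cut capacity equals the max flow.
In the residual graph, reachable from Depot: {Depot}.
Min-cut edges: Depot→A (6), Depot→C (3), Depot→Port (5); capacity 6 + 3 + 5 = 14.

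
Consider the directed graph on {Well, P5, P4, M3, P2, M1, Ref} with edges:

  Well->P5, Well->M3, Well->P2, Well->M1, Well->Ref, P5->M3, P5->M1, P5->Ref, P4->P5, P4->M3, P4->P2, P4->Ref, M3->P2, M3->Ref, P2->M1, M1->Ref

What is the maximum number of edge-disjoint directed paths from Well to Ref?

Assign every edge capacity 1; by Menger, the answer equals the max flow.
Path Well→Ref (+1); total 1.
Path Well→P5→Ref (+1); total 2.
Path Well→M3→Ref (+1); total 3.
Path Well→M1→Ref (+1); total 4.
No residual Well→Ref path; max flow = 4.
Certifying cut of size 4: {M1→Ref, Well→M3, Well→P5, Well→Ref}.

4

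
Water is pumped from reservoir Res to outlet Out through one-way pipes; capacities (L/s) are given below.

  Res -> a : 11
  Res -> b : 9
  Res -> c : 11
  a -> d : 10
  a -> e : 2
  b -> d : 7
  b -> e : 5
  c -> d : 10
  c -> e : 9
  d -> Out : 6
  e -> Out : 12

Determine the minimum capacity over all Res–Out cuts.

18

Augment Res→a→d→Out: bottleneck 6, flow now 6.
Augment Res→a→e→Out: bottleneck 2, flow now 8.
Augment Res→b→e→Out: bottleneck 5, flow now 13.
Augment Res→c→e→Out: bottleneck 5, flow now 18.
No augmenting path remains; maximum flow = 18.
By max-flow min-cut, the minimum cut capacity equals the max flow.
In the residual graph, reachable from Res: {Res, a, b, c, d, e}.
Min-cut edges: d→Out (6), e→Out (12); capacity 6 + 12 = 18.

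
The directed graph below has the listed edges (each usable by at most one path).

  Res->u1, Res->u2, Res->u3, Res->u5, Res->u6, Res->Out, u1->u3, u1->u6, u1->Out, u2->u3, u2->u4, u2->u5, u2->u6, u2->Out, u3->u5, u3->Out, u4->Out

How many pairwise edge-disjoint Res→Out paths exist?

4

Assign every edge capacity 1; by Menger, the answer equals the max flow.
Path Res→Out (+1); total 1.
Path Res→u1→Out (+1); total 2.
Path Res→u2→Out (+1); total 3.
Path Res→u3→Out (+1); total 4.
No residual Res→Out path; max flow = 4.
Certifying cut of size 4: {Res→Out, Res→u1, Res→u2, Res→u3}.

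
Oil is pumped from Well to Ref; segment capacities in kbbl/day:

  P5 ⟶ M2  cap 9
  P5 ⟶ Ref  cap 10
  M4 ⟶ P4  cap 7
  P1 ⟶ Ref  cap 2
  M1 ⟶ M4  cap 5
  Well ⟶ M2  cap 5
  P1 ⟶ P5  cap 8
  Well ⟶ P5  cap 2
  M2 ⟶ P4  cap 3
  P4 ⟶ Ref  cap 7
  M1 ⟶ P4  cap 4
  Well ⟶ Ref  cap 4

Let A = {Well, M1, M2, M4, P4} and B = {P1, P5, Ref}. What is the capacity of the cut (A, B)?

Edges leaving {Well, M1, M2, M4, P4}: Well→P5 (2), Well→Ref (4), P4→Ref (7).
Cut capacity = 2 + 4 + 7 = 13.

13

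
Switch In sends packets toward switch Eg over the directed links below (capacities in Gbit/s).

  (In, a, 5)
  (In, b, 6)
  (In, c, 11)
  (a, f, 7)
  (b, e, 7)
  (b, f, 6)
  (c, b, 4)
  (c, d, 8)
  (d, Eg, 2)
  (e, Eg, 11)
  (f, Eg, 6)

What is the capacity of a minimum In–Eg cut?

15

Augment In→a→f→Eg: bottleneck 5, flow now 5.
Augment In→b→e→Eg: bottleneck 6, flow now 11.
Augment In→c→d→Eg: bottleneck 2, flow now 13.
Augment In→c→b→e→Eg: bottleneck 1, flow now 14.
Augment In→c→b→f→Eg: bottleneck 1, flow now 15.
No augmenting path remains; maximum flow = 15.
By max-flow min-cut, the minimum cut capacity equals the max flow.
In the residual graph, reachable from In: {In, a, b, c, d, f}.
Min-cut edges: b→e (7), d→Eg (2), f→Eg (6); capacity 7 + 2 + 6 = 15.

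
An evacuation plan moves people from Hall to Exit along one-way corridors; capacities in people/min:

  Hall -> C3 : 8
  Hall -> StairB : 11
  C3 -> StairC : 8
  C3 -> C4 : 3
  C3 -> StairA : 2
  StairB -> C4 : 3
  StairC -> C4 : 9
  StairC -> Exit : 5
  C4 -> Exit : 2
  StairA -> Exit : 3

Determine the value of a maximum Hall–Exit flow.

Augment Hall→C3→StairC→Exit: bottleneck 5, flow now 5.
Augment Hall→C3→C4→Exit: bottleneck 2, flow now 7.
Augment Hall→C3→StairA→Exit: bottleneck 1, flow now 8.
Augment Hall→StairB→C4→C3→StairA→Exit: bottleneck 1, flow now 9. (uses reverse residual edge)
No augmenting path remains; maximum flow = 9.
In the residual graph, reachable from Hall: {Hall, C3, StairB, StairC, C4}.
Min-cut edges: C3→StairA (2), StairC→Exit (5), C4→Exit (2); capacity 2 + 5 + 2 = 9.
This cut is saturated, so no flow can exceed 9.

9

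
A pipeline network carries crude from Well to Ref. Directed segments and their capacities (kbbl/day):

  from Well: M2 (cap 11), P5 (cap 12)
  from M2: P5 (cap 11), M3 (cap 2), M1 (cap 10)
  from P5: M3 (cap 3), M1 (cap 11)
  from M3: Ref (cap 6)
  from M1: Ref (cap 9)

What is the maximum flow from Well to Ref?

14

Augment Well→M2→M3→Ref: bottleneck 2, flow now 2.
Augment Well→M2→M1→Ref: bottleneck 9, flow now 11.
Augment Well→P5→M3→Ref: bottleneck 3, flow now 14.
No augmenting path remains; maximum flow = 14.
In the residual graph, reachable from Well: {Well, M2, P5, M1}.
Min-cut edges: M2→M3 (2), P5→M3 (3), M1→Ref (9); capacity 2 + 3 + 9 = 14.
This cut is saturated, so no flow can exceed 14.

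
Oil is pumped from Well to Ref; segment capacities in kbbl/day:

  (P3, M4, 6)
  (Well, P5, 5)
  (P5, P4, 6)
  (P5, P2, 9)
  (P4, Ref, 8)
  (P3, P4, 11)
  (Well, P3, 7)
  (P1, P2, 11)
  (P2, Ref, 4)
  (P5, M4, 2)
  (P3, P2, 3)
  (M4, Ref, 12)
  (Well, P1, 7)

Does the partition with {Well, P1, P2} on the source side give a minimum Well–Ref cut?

Yes — it is a minimum cut (capacity 16).

Given cut capacity: 5 + 7 + 4 = 16.
Augment Well→P5→P2→Ref: bottleneck 4, flow now 4.
Augment Well→P5→M4→Ref: bottleneck 1, flow now 5.
Augment Well→P3→M4→Ref: bottleneck 6, flow now 11.
Augment Well→P3→P4→Ref: bottleneck 1, flow now 12.
Augment Well→P1→P2→P5→M4→Ref: bottleneck 1, flow now 13. (uses reverse residual edge)
Augment Well→P1→P2→P5→P4→Ref: bottleneck 3, flow now 16. (uses reverse residual edge)
No augmenting path remains; maximum flow = 16.
Cut capacity 16 equals the max flow, so it is a minimum cut.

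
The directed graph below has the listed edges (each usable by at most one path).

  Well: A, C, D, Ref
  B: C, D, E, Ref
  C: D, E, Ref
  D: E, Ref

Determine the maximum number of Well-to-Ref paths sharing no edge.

Assign every edge capacity 1; by Menger, the answer equals the max flow.
Path Well→Ref (+1); total 1.
Path Well→C→Ref (+1); total 2.
Path Well→D→Ref (+1); total 3.
No residual Well→Ref path; max flow = 3.
Certifying cut of size 3: {Well→C, Well→D, Well→Ref}.

3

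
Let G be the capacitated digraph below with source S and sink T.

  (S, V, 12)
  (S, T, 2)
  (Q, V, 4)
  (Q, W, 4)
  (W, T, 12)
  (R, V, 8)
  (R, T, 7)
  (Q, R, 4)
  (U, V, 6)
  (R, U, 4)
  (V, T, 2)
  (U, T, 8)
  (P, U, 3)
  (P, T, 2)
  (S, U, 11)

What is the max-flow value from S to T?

Augment S→T: bottleneck 2, flow now 2.
Augment S→U→T: bottleneck 8, flow now 10.
Augment S→V→T: bottleneck 2, flow now 12.
No augmenting path remains; maximum flow = 12.
In the residual graph, reachable from S: {S, U, V}.
Min-cut edges: S→T (2), U→T (8), V→T (2); capacity 2 + 8 + 2 = 12.
This cut is saturated, so no flow can exceed 12.

12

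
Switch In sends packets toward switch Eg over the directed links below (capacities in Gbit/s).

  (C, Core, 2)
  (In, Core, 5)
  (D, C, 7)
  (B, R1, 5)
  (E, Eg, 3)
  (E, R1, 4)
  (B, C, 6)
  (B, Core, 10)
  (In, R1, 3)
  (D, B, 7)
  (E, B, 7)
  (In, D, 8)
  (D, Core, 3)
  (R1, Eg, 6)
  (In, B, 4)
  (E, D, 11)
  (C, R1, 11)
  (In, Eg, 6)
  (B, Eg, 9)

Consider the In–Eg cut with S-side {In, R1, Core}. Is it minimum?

Given cut capacity: 8 + 4 + 6 + 6 = 24.
Augment In→Eg: bottleneck 6, flow now 6.
Augment In→B→Eg: bottleneck 4, flow now 10.
Augment In→R1→Eg: bottleneck 3, flow now 13.
Augment In→D→B→Eg: bottleneck 5, flow now 18.
Augment In→D→B→R1→Eg: bottleneck 2, flow now 20.
Augment In→D→C→R1→Eg: bottleneck 1, flow now 21.
No augmenting path remains; maximum flow = 21.
In the residual graph, reachable from In: {In, Core}.
Min-cut edges: In→D (8), In→B (4), In→R1 (3), In→Eg (6); capacity 8 + 4 + 3 + 6 = 21.
Cut capacity 24 exceeds the max flow 21, so it is not minimum.

No — its capacity is 24, but the minimum cut has capacity 21.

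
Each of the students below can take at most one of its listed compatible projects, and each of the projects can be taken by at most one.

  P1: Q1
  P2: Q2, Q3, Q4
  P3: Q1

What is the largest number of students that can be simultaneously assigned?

Unit-capacity flow: source→left, listed edges, right→sink; max matching = max flow.
Augmenting path P1→Q1 (+1); matched 1.
Augmenting path P2→Q2 (+1); matched 2.
No augmenting path remains; maximum matching = 2.
König certificate: {P2, Q1} is a vertex cover of size 2 (every listed pair touches it), so no matching can be larger.

2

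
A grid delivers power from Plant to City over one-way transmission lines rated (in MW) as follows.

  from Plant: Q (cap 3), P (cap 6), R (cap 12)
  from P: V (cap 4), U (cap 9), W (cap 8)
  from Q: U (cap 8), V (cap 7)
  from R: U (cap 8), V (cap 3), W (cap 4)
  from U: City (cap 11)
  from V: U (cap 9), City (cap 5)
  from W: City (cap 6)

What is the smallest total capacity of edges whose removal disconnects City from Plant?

Augment Plant→P→U→City: bottleneck 6, flow now 6.
Augment Plant→Q→U→City: bottleneck 3, flow now 9.
Augment Plant→R→U→City: bottleneck 2, flow now 11.
Augment Plant→R→V→City: bottleneck 3, flow now 14.
Augment Plant→R→W→City: bottleneck 4, flow now 18.
Augment Plant→R→U→P→V→City: bottleneck 2, flow now 20. (uses reverse residual edge)
Augment Plant→R→U→P→W→City: bottleneck 1, flow now 21. (uses reverse residual edge)
No augmenting path remains; maximum flow = 21.
By max-flow min-cut, the minimum cut capacity equals the max flow.
In the residual graph, reachable from Plant: {Plant}.
Min-cut edges: Plant→P (6), Plant→Q (3), Plant→R (12); capacity 6 + 3 + 12 = 21.

21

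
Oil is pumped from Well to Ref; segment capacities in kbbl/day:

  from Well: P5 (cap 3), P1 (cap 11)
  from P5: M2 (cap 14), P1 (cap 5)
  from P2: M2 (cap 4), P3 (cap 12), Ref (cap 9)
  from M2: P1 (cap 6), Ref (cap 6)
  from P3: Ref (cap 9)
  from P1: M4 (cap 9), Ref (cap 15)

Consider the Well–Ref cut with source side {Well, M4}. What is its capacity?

Edges leaving {Well, M4}: Well→P5 (3), Well→P1 (11).
Cut capacity = 3 + 11 = 14.

14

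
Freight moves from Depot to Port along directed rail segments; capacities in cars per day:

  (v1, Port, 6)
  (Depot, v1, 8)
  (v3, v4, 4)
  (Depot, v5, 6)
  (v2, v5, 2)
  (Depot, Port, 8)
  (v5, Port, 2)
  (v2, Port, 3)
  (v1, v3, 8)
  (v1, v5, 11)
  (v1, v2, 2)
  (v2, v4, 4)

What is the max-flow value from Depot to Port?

18

Augment Depot→Port: bottleneck 8, flow now 8.
Augment Depot→v1→Port: bottleneck 6, flow now 14.
Augment Depot→v5→Port: bottleneck 2, flow now 16.
Augment Depot→v1→v2→Port: bottleneck 2, flow now 18.
No augmenting path remains; maximum flow = 18.
In the residual graph, reachable from Depot: {Depot, v5}.
Min-cut edges: Depot→v1 (8), Depot→Port (8), v5→Port (2); capacity 8 + 8 + 2 = 18.
This cut is saturated, so no flow can exceed 18.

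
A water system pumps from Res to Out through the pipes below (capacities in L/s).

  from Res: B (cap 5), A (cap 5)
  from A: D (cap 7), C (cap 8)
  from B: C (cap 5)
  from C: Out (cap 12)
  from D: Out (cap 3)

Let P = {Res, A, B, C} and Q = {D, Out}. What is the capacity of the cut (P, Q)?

Edges leaving {Res, A, B, C}: A→D (7), C→Out (12).
Cut capacity = 7 + 12 = 19.

19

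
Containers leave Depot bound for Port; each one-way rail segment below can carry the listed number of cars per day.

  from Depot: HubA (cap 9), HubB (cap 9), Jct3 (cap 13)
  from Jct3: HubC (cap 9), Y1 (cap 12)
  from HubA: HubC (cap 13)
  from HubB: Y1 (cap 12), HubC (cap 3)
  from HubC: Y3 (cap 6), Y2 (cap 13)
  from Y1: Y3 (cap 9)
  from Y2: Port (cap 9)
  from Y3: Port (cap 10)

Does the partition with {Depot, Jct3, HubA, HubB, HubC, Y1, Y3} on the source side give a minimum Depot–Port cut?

No — its capacity is 23, but the minimum cut has capacity 19.

Given cut capacity: 13 + 10 = 23.
Augment Depot→Jct3→HubC→Y2→Port: bottleneck 9, flow now 9.
Augment Depot→Jct3→Y1→Y3→Port: bottleneck 4, flow now 13.
Augment Depot→HubA→HubC→Y3→Port: bottleneck 6, flow now 19.
No augmenting path remains; maximum flow = 19.
In the residual graph, reachable from Depot: {Depot, Jct3, HubA, HubB, HubC, Y1, Y2, Y3}.
Min-cut edges: Y2→Port (9), Y3→Port (10); capacity 9 + 10 = 19.
Cut capacity 23 exceeds the max flow 19, so it is not minimum.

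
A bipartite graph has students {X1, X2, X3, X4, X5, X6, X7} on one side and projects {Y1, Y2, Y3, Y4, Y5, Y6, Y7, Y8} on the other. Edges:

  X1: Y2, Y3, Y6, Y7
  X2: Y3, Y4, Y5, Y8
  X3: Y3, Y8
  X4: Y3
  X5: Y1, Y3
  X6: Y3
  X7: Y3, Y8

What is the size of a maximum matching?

Unit-capacity flow: source→left, listed edges, right→sink; max matching = max flow.
Augmenting path X1→Y2 (+1); matched 1.
Augmenting path X2→Y3 (+1); matched 2.
Augmenting path X3→Y8 (+1); matched 3.
Augmenting path X5→Y1 (+1); matched 4.
Augmenting path X4→Y3→X2→Y4 (+1); matched 5.
No augmenting path remains; maximum matching = 5.
König certificate: {X1, X2, X5, Y3, Y8} is a vertex cover of size 5 (every listed pair touches it), so no matching can be larger.

5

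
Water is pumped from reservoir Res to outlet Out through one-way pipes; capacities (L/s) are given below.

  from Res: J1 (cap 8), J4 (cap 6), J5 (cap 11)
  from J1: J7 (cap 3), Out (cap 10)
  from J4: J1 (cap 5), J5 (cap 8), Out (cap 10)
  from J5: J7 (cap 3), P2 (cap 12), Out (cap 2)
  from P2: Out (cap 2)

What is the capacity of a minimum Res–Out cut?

Augment Res→J1→Out: bottleneck 8, flow now 8.
Augment Res→J4→Out: bottleneck 6, flow now 14.
Augment Res→J5→Out: bottleneck 2, flow now 16.
Augment Res→J5→P2→Out: bottleneck 2, flow now 18.
No augmenting path remains; maximum flow = 18.
By max-flow min-cut, the minimum cut capacity equals the max flow.
In the residual graph, reachable from Res: {Res, J5, J7, P2}.
Min-cut edges: Res→J1 (8), Res→J4 (6), J5→Out (2), P2→Out (2); capacity 8 + 6 + 2 + 2 = 18.

18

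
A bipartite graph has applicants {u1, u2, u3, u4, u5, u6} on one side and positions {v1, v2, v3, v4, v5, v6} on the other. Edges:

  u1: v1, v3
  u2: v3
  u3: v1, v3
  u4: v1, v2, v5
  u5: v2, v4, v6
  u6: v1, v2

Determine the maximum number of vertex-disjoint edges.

5

Unit-capacity flow: source→left, listed edges, right→sink; max matching = max flow.
Augmenting path u1→v1 (+1); matched 1.
Augmenting path u2→v3 (+1); matched 2.
Augmenting path u4→v2 (+1); matched 3.
Augmenting path u5→v4 (+1); matched 4.
Augmenting path u6→v2→u4→v5 (+1); matched 5.
No augmenting path remains; maximum matching = 5.
König certificate: {u4, u5, u6, v1, v3} is a vertex cover of size 5 (every listed pair touches it), so no matching can be larger.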